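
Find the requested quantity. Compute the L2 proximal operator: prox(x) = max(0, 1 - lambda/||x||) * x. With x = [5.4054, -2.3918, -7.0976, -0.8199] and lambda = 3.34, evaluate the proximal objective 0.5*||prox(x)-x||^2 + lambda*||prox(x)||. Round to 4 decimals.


Step 1: Compute ||x||.
||x|| = 9.2729
Step 2: Compute scaling factor.
scale = max(0, 1 - 3.34/9.2729) = 0.6398
Step 3: prox(x) = [3.4584, -1.5303, -4.5411, -0.5246]
||prox(x)|| = 5.9329
Step 4: Proximal objective.
0.5*||prox-x||^2 = 5.5778
lambda*||prox|| = 19.8159
Total = 25.3938


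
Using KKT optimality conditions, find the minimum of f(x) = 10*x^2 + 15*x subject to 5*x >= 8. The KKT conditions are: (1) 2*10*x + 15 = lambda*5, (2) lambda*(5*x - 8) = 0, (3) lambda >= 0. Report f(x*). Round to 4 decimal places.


Step 1: Try lambda = 0 (constraint inactive).
x_unc = -15/(2*10) = -0.75
Check: 5*-0.75 = -3.75 < 8 -- violated!
Step 2: Constraint must be active: 5*x = 8
x* = 8/5 = 1.6
lambda = (2*10*1.6 + 15)/5 = 9.4
Step 3: Compute optimal value.
f(x*) = 10*1.6^2 + 15*1.6 = 49.6


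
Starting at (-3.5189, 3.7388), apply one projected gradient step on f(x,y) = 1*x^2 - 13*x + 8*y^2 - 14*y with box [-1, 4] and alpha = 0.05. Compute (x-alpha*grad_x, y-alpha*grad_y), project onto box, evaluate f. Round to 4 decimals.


Step 1: Compute gradient at (-3.5189, 3.7388).
grad_x = 2*1*-3.5189 - 13 = -20.0378
grad_y = 2*8*3.7388 - 14 = 45.8208
Step 2: Gradient step.
x_raw = -3.5189 - 0.05*-20.0378 = -2.517
y_raw = 3.7388 - 0.05*45.8208 = 1.4478
Step 3: Project onto [-1, 4].
x_proj = clip(-2.517) = -1.0
y_proj = clip(1.4478) = 1.4478
Step 4: Evaluate f.
f(-1.0, 1.4478) = 10.4994


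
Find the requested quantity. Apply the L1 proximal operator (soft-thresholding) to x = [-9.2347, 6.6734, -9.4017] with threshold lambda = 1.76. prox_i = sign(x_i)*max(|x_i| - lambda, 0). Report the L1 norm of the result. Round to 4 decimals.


Soft-thresholding with lambda = 1.76:
prox(-9.2347) = sign(-9.2347)*max(|-9.2347| - 1.76, 0) = -7.4747
prox(6.6734) = sign(6.6734)*max(|6.6734| - 1.76, 0) = 4.9134
prox(-9.4017) = sign(-9.4017)*max(|-9.4017| - 1.76, 0) = -7.6417
prox(x) = [-7.4747, 4.9134, -7.6417]
||prox(x)||_1 = 7.4747 + 4.9134 + 7.6417 = 20.0298


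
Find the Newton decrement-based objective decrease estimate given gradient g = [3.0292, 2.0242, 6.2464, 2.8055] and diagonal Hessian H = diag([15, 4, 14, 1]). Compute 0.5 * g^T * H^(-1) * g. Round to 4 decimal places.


Step 1: H is diagonal, so H^(-1) * g = [0.2019, 0.5061, 0.4462, 2.8055].
Step 2: g^T H^(-1) g = sum_i g_i^2 / H_ii
  = (3.0292)^2/15 + (2.0242)^2/4 + (6.2464)^2/14 + (2.8055)^2/1
  = 0.6117 + 1.0243 + 2.787 + 7.8708 = 12.2939
Step 3: Objective decrease = 0.5 * g^T H^(-1) g = 6.1469


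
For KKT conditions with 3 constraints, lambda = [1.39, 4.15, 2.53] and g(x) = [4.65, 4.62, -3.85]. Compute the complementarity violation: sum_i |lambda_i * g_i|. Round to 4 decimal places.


KKT complementary slackness check:
lambda_1 * g_1 = 1.39 * 4.65 = 6.4635
lambda_2 * g_2 = 4.15 * 4.62 = 19.173
lambda_3 * g_3 = 2.53 * -3.85 = -9.7405
Total violation = 6.4635 + 19.173 + 9.7405 = 35.377


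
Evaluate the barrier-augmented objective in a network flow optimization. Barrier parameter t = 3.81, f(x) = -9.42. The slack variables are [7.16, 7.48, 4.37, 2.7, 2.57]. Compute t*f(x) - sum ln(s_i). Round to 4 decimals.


Step 1: Compute log-barrier.
ln values: [1.9685, 2.0122, 1.4748, 0.9933, 0.9439]
phi = -(1.9685 + 2.0122 + 1.4748 + 0.9933 + 0.9439) = -7.3927
Step 2: Compute augmented objective.
t*f(x) = 3.81*-9.42 = -35.8902
Total = -35.8902 - 7.3927 = -43.2829


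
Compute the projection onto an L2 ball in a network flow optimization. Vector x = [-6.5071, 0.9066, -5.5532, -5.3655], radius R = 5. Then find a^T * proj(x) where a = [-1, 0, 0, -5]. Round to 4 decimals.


Step 1: Compute ||x|| (intermediates to 6 decimals).
||x|| = sqrt((-6.5071)^2 + 0.9066^2 + (-5.5532)^2 + (-5.3655)^2) = 10.138584
Step 2: Project.
Since ||x|| > R, scale = R/||x|| = 5/10.138584 = 0.493166, proj(x) = scale * x
proj(x) = [-3.20908, 0.447104, -2.738649, -2.646082]
Step 3: Dot product.
a^T * proj(x) = -1*(-3.20908) + 0*0.447104 + 0*(-2.738649) - 5*(-2.646082) = 16.4395


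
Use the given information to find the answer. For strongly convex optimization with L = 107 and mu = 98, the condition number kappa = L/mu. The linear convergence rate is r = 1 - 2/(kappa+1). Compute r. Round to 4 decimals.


Step 1: Compute the condition number.
kappa = L/mu = 107/98 = 1.0918
Step 2: Compute the convergence rate.
r = 1 - 2/(kappa + 1) = 1 - 2*mu/(L + mu) = (L - mu)/(L + mu) = 9/205 = 0.0439


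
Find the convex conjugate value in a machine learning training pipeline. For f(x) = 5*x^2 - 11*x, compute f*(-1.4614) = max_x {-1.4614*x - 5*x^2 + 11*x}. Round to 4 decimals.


f*(y) = sup_x {y*x - a*x^2 - b*x} = sup_x {(y-b)*x - a*x^2}
FOC: (y - b) - 2a*x = 0 => x* = (y - b)/(2a)
x* = (-1.4614 + 11)/(2*5) = 0.9539
f*(-1.4614) = (y-b)^2/(4a) = (-1.4614 + 11)^2/(4*5)
= 90.9849/20 = 4.5492


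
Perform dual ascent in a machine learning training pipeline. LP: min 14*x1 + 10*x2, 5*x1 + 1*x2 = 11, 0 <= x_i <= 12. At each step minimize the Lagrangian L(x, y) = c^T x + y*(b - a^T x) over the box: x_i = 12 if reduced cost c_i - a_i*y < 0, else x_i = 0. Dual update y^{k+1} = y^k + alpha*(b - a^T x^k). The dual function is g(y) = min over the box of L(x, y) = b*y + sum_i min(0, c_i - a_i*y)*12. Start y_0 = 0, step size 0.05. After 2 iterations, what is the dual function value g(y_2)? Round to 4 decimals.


Dual ascent for LP: min 14*x1 + 10*x2, 5*x1 + 1*x2 = 11, 0 <= x_i <= 12
Step 1: y^k = 0.0, reduced costs: (14.0, 10.0)
  x^k = (0.0, 0.0), subgradient = b - a^T x = 11.0
  y^{k+1} = 0.0 + 0.05*11.0 = 0.55
Step 2: y^k = 0.55, reduced costs: (11.25, 9.45)
  x^k = (0.0, 0.0), subgradient = b - a^T x = 11.0
  y^{k+1} = 0.55 + 0.05*11.0 = 1.1
Dual objective at y_2 = 1.1: reduced costs (8.5, 8.9), box minimizer x = (0.0, 0.0)
g(y_2) = b*y + (c1 - a1*y)*x1 + (c2 - a2*y)*x2 = 11*1.1 + 8.5*0.0 + 8.9*0.0 = 12.1 + 0.0 + 0.0 = 12.1


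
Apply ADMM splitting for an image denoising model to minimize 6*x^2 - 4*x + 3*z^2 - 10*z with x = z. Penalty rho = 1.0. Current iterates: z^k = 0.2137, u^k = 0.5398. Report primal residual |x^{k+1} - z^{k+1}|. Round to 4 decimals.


ADMM iteration with rho = 1.0, z^k = 0.2137, u^k = 0.5398
Step 1: x-update.
Minimize 6*x^2 - 4*x + (1.0/2)*(x - 0.2137 + 0.5398)^2
FOC: (2*6 + 1.0)*x = 4 + 1.0*(0.2137 - 0.5398)
x^{k+1} = 0.2826
Step 2: z-update.
Minimize 3*z^2 - 10*z + (1.0/2)*(0.2826 - z + 0.5398)^2
FOC: (2*3 + 1.0)*z = 10 + 1.0*(0.2826 + 0.5398)
z^{k+1} = 1.5461
Step 3: u-update.
u^{k+1} = 0.5398 + 0.2826 - 1.5461 = -0.7237
Step 4: Primal residual = |0.2826 - 1.5461| = 1.2635


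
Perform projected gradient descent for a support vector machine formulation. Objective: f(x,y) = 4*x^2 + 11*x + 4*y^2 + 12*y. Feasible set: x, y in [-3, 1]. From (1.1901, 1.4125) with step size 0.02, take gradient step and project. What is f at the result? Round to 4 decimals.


Step 1: Compute gradient at (1.1901, 1.4125).
grad_x = 2*4*1.1901 + 11 = 20.5208
grad_y = 2*4*1.4125 + 12 = 23.3
Step 2: Gradient step.
x_raw = 1.1901 - 0.02*20.5208 = 0.7797
y_raw = 1.4125 - 0.02*23.3 = 0.9465
Step 3: Project onto [-3, 1].
x_proj = clip(0.7797) = 0.7797
y_proj = clip(0.9465) = 0.9465
Step 4: Evaluate f.
f(0.7797, 0.9465) = 25.9496


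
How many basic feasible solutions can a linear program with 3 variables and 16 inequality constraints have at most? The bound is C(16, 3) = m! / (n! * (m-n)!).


Each vertex corresponds to some choice of n active constraints out of m, so the number of vertices is at most C(m, n) = m! / (n!(m-n)!).
m = 16, n = 3
Numerator: 16 * 15 * 14
Denominator: 3! = 6
C(16, 3) = 560


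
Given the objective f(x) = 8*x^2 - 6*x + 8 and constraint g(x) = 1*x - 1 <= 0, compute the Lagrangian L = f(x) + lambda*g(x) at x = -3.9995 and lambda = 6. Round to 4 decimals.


Step 1: Evaluate f(x).
f(-3.9995) = 8*(-3.9995)^2 - 6*(-3.9995) + 8 = 159.965
Step 2: Evaluate g(x).
g(-3.9995) = 1*-3.9995 - 1 = -4.9995
Step 3: Compute Lagrangian.
L = 159.965 + 6*-4.9995 = 129.968


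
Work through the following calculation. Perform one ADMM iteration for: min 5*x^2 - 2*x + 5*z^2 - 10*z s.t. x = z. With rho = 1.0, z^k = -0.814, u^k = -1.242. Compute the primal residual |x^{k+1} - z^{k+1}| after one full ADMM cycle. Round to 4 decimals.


ADMM iteration with rho = 1.0, z^k = -0.814, u^k = -1.242
Step 1: x-update.
Minimize 5*x^2 - 2*x + (1.0/2)*(x + 0.814 - 1.242)^2
FOC: (2*5 + 1.0)*x = 2 + 1.0*(-0.814 + 1.242)
x^{k+1} = 0.2207
Step 2: z-update.
Minimize 5*z^2 - 10*z + (1.0/2)*(0.2207 - z - 1.242)^2
FOC: (2*5 + 1.0)*z = 10 + 1.0*(0.2207 - 1.242)
z^{k+1} = 0.8162
Step 3: u-update.
u^{k+1} = -1.242 + 0.2207 - 0.8162 = -1.8375
Step 4: Primal residual = |0.2207 - 0.8162| = 0.5955


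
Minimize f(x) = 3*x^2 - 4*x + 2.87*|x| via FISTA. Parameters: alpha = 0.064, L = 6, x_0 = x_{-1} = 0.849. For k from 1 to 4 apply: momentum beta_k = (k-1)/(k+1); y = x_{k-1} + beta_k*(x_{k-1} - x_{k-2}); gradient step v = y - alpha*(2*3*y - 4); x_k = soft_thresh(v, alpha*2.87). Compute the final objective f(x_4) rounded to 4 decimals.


FISTA on f(x) = 3*x^2 - 4*x + 2.87*|x|
L = 6, alpha = 0.064
Iteration 1: beta = 0.0, y = 0.849 + 0.0*(0.849 - 0.849) = 0.849
  grad(y) = 1.094, v = y - alpha*grad = 0.779
  prox(v) = soft_thresh(0.779, 0.1837) = 0.5953
Iteration 2: beta = 0.3333, y = 0.5953 + 0.3333*(0.5953 - 0.849) = 0.5107
  grad(y) = -0.9356, v = y - alpha*grad = 0.5706
  prox(v) = soft_thresh(0.5706, 0.1837) = 0.3869
Iteration 3: beta = 0.5, y = 0.3869 + 0.5*(0.3869 - 0.5953) = 0.2828
  grad(y) = -2.3035, v = y - alpha*grad = 0.4302
  prox(v) = soft_thresh(0.4302, 0.1837) = 0.2465
Iteration 4: beta = 0.6, y = 0.2465 + 0.6*(0.2465 - 0.3869) = 0.1622
  grad(y) = -3.0266, v = y - alpha*grad = 0.3559
  prox(v) = soft_thresh(0.3559, 0.1837) = 0.1723
f(x_4) = 3*0.1723^2 - 4*0.1723 + 2.87*|0.1723| = -0.1056


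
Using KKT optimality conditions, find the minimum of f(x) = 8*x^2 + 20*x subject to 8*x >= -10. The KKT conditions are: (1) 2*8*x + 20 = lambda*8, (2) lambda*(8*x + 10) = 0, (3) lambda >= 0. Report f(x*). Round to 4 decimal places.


Step 1: Try lambda = 0 (constraint inactive).
Stationarity: 2*8*x + 20 = 0
x* = -20/(2*8) = -1.25
Check constraint: 8*-1.25 = -10.0 >= -10 -- satisfied.
Step 2: Compute optimal value.
f(x*) = 8*(-1.25)^2 + 20*(-1.25) = -12.5


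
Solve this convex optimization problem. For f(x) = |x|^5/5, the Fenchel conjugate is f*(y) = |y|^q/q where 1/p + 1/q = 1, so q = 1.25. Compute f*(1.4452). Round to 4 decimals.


The conjugate exponent q satisfies 1/p + 1/q = 1.
p = 5, so q = 5/(5 - 1) = 1.25
|y|^q = 1.4452^1.25 = 1.5846
f*(1.4452) = 1.5846 / 1.25 = 1.2677


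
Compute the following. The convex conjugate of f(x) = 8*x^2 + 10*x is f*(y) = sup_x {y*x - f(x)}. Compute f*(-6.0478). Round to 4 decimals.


f*(y) = sup_x {y*x - a*x^2 - b*x} = sup_x {(y-b)*x - a*x^2}
FOC: (y - b) - 2a*x = 0 => x* = (y - b)/(2a)
x* = (-6.0478 - 10)/(2*8) = -1.003
f*(-6.0478) = (y-b)^2/(4a) = (-6.0478 - 10)^2/(4*8)
= 257.5319/32 = 8.0479


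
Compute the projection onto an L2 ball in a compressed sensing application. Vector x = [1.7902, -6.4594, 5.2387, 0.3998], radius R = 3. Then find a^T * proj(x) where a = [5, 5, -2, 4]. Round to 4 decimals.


Step 1: Compute ||x|| (intermediates to 6 decimals).
||x|| = sqrt(1.7902^2 + (-6.4594)^2 + 5.2387^2 + 0.3998^2) = 8.5166
Step 2: Project.
Since ||x|| > R, scale = R/||x|| = 3/8.5166 = 0.352253, proj(x) = scale * x
proj(x) = [0.630603, -2.275343, 1.845348, 0.140831]
Step 3: Dot product.
a^T * proj(x) = 5*0.630603 + 5*(-2.275343) - 2*1.845348 + 4*0.140831 = -11.3511


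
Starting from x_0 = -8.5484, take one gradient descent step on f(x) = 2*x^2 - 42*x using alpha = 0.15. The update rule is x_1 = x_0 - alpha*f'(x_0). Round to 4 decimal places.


We compute the gradient at x_0 and apply the update.
f'(x) = 4*x - 42
f'(-8.5484) = 4*-8.5484 - 42 = -76.1936
x_1 = -8.5484 - 0.15*-76.1936 = 2.8806


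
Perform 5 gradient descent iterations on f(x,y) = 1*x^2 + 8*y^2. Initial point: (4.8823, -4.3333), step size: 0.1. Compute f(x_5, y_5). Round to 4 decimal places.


Gradient descent on f(x,y) = 1*x^2 + 8*y^2.
Starting point: (4.8823, -4.3333), alpha = 0.1
Step 1: grad_x = 2*1*4.8823 = 9.7646, grad_y = 2*8*-4.3333 = -69.3328
  x_1 = 4.8823 - 0.1*9.7646 = 3.9058
  y_1 = -4.3333 - 0.1*-69.3328 = 2.6
Step 2: grad_x = 2*1*3.9058 = 7.8117, grad_y = 2*8*2.6 = 41.5997
  x_2 = 3.9058 - 0.1*7.8117 = 3.1247
  y_2 = 2.6 - 0.1*41.5997 = -1.56
Step 3: grad_x = 2*1*3.1247 = 6.2493, grad_y = 2*8*-1.56 = -24.9598
  x_3 = 3.1247 - 0.1*6.2493 = 2.4997
  y_3 = -1.56 - 0.1*-24.9598 = 0.936
Step 4: grad_x = 2*1*2.4997 = 4.9995, grad_y = 2*8*0.936 = 14.9759
  x_4 = 2.4997 - 0.1*4.9995 = 1.9998
  y_4 = 0.936 - 0.1*14.9759 = -0.5616
Step 5: grad_x = 2*1*1.9998 = 3.9996, grad_y = 2*8*-0.5616 = -8.9855
  x_5 = 1.9998 - 0.1*3.9996 = 1.5998
  y_5 = -0.5616 - 0.1*-8.9855 = 0.337
f(1.5998, 0.337) = 1*1.5998^2 + 8*0.337^2 = 3.4678


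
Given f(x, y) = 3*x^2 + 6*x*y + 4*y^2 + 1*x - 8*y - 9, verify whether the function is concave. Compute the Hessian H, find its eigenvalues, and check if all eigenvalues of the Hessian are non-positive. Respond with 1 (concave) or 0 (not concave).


The Hessian of f(x,y) = 3*x^2 + 6*x*y + 4*y^2 + 1*x - 8*y - 9 is:
H = [[6, 6], [6, 8]]
Trace = 6 + 8 = 14
Determinant = 6*8 - (6)^2 = 12
Discriminant = (14)^2 - 4*12 = 148.0
Eigenvalues: lambda_1 = 0.9172, lambda_2 = 13.0828
The function is not concave.

0


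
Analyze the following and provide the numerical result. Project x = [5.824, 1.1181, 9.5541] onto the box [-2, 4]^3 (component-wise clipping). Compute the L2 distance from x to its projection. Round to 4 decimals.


Project each component onto [-2, 4].
clip(5.824) = 4.0, clip(1.1181) = 1.1181, clip(9.5541) = 4.0
Projection = [4.0, 1.1181, 4.0]
Squared diffs: [3.327, 0.0, 30.848]
Distance = sqrt(34.175) = 5.8459


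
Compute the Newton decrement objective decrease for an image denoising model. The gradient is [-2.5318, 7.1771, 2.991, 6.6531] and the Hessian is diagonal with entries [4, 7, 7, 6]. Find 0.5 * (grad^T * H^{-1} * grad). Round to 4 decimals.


Step 1: H is diagonal, so H^(-1) * g = [-0.633, 1.0253, 0.4273, 1.1089].
Step 2: g^T H^(-1) g = sum_i g_i^2 / H_ii
  = (-2.5318)^2/4 + (7.1771)^2/7 + (2.991)^2/7 + (6.6531)^2/6
  = 1.6025 + 7.3587 + 1.278 + 7.3773 = 17.6165
Step 3: Objective decrease = 0.5 * g^T H^(-1) g = 8.8082


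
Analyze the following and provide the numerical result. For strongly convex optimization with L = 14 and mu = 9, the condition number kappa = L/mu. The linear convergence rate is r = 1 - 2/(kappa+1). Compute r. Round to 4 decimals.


Step 1: Compute the condition number.
kappa = L/mu = 14/9 = 1.5556
Step 2: Compute the convergence rate.
r = 1 - 2/(kappa + 1) = 1 - 2*mu/(L + mu) = (L - mu)/(L + mu) = 5/23 = 0.2174


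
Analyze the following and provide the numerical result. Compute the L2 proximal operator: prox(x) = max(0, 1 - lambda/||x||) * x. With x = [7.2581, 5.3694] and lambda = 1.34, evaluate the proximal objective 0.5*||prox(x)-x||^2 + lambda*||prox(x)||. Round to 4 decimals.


Step 1: Compute ||x||.
||x|| = 9.0283
Step 2: Compute scaling factor.
scale = max(0, 1 - 1.34/9.0283) = 0.8516
Step 3: prox(x) = [6.1808, 4.5725]
||prox(x)|| = 7.6883
Step 4: Proximal objective.
0.5*||prox-x||^2 = 0.8978
lambda*||prox|| = 10.3023
Total = 11.2001


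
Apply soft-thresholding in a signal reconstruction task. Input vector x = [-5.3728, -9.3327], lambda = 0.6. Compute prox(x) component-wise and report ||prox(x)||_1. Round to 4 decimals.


Soft-thresholding with lambda = 0.6:
prox(-5.3728) = sign(-5.3728)*max(|-5.3728| - 0.6, 0) = -4.7728
prox(-9.3327) = sign(-9.3327)*max(|-9.3327| - 0.6, 0) = -8.7327
prox(x) = [-4.7728, -8.7327]
||prox(x)||_1 = 4.7728 + 8.7327 = 13.5055


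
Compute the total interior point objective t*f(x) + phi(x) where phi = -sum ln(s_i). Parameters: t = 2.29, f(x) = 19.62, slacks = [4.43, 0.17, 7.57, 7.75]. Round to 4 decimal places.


Step 1: Compute log-barrier.
ln values: [1.4884, -1.772, 2.0242, 2.0477]
phi = -(1.4884 - 1.772 + 2.0242 + 2.0477) = -3.7883
Step 2: Compute augmented objective.
t*f(x) = 2.29*19.62 = 44.9298
Total = 44.9298 - 3.7883 = 41.1415


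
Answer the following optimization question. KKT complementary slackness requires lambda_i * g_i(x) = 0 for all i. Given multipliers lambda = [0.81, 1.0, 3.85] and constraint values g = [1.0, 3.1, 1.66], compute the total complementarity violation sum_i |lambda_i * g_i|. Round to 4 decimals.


KKT complementary slackness check:
lambda_1 * g_1 = 0.81 * 1.0 = 0.81
lambda_2 * g_2 = 1.0 * 3.1 = 3.1
lambda_3 * g_3 = 3.85 * 1.66 = 6.391
Total violation = 0.81 + 3.1 + 6.391 = 10.301


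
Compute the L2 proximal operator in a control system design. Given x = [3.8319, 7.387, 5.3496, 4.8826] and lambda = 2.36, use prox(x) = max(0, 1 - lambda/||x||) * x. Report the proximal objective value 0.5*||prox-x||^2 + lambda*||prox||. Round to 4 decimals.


Step 1: Compute ||x||.
||x|| = 11.0322
Step 2: Compute scaling factor.
scale = max(0, 1 - 2.36/11.0322) = 0.7861
Step 3: prox(x) = [3.0122, 5.8068, 4.2052, 3.8381]
||prox(x)|| = 8.6722
Step 4: Proximal objective.
0.5*||prox-x||^2 = 2.7848
lambda*||prox|| = 20.4664
Total = 23.2512


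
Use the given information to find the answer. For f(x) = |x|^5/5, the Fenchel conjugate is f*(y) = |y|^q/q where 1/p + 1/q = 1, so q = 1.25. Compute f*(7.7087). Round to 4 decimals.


The conjugate exponent q satisfies 1/p + 1/q = 1.
p = 5, so q = 5/(5 - 1) = 1.25
|y|^q = 7.7087^1.25 = 12.8448
f*(7.7087) = 12.8448 / 1.25 = 10.2758


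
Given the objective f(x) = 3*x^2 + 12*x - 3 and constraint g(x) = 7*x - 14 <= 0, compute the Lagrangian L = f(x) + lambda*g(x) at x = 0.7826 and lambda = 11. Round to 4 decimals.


Step 1: Evaluate f(x).
f(0.7826) = 3*0.7826^2 + 12*0.7826 - 3 = 8.2286
Step 2: Evaluate g(x).
g(0.7826) = 7*0.7826 - 14 = -8.5218
Step 3: Compute Lagrangian.
L = 8.2286 + 11*-8.5218 = -85.5112


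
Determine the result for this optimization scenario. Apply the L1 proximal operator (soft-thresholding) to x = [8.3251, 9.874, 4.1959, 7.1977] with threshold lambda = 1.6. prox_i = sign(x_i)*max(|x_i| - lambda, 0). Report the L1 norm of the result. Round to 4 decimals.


Soft-thresholding with lambda = 1.6:
prox(8.3251) = sign(8.3251)*max(|8.3251| - 1.6, 0) = 6.7251
prox(9.874) = sign(9.874)*max(|9.874| - 1.6, 0) = 8.274
prox(4.1959) = sign(4.1959)*max(|4.1959| - 1.6, 0) = 2.5959
prox(7.1977) = sign(7.1977)*max(|7.1977| - 1.6, 0) = 5.5977
prox(x) = [6.7251, 8.274, 2.5959, 5.5977]
||prox(x)||_1 = 6.7251 + 8.274 + 2.5959 + 5.5977 = 23.1927


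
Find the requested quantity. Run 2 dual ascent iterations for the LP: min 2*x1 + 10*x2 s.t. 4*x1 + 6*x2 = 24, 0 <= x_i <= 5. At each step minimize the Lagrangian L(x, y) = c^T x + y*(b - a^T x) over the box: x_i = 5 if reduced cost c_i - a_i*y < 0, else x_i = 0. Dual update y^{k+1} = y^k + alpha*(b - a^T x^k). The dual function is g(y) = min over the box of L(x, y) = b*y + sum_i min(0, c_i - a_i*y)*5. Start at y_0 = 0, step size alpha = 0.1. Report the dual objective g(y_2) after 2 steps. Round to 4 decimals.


Dual ascent for LP: min 2*x1 + 10*x2, 4*x1 + 6*x2 = 24, 0 <= x_i <= 5
Step 1: y^k = 0.0, reduced costs: (2.0, 10.0)
  x^k = (0.0, 0.0), subgradient = b - a^T x = 24.0
  y^{k+1} = 0.0 + 0.1*24.0 = 2.4
Step 2: y^k = 2.4, reduced costs: (-7.6, -4.4)
  x^k = (5.0, 5.0), subgradient = b - a^T x = -26.0
  y^{k+1} = 2.4 + 0.1*-26.0 = -0.2
Dual objective at y_2 = -0.2: reduced costs (2.8, 11.2), box minimizer x = (0.0, 0.0)
g(y_2) = b*y + (c1 - a1*y)*x1 + (c2 - a2*y)*x2 = 24*(-0.2) + 2.8*0.0 + 11.2*0.0 = -4.8 + 0.0 + 0.0 = -4.8


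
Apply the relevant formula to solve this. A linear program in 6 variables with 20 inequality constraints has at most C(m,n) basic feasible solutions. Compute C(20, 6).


Each vertex corresponds to some choice of n active constraints out of m, so the number of vertices is at most C(m, n) = m! / (n!(m-n)!).
m = 20, n = 6
Numerator: 20 * 19 * 18 * 17 * 16 * 15
Denominator: 6! = 720
C(20, 6) = 38760


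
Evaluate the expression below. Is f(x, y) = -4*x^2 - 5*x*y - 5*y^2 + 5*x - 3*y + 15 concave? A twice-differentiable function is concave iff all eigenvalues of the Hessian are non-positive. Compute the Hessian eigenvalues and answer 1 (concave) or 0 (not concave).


The Hessian of f(x,y) = -4*x^2 - 5*x*y - 5*y^2 + 5*x - 3*y + 15 is:
H = [[-8, -5], [-5, -10]]
Trace = -8 - 10 = -18
Determinant = -8*-10 - (-5)^2 = 55
Discriminant = (-18)^2 - 4*55 = 104.0
Eigenvalues: lambda_1 = -14.099, lambda_2 = -3.901
The function is concave.

1


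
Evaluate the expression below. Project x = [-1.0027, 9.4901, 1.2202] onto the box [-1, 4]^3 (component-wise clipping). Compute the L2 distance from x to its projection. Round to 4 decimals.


Project each component onto [-1, 4].
clip(-1.0027) = -1.0, clip(9.4901) = 4.0, clip(1.2202) = 1.2202
Projection = [-1.0, 4.0, 1.2202]
Squared diffs: [0.0, 30.1412, 0.0]
Distance = sqrt(30.1412) = 5.4901


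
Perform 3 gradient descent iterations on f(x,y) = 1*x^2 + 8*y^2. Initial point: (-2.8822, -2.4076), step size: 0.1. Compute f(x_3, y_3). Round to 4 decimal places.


Gradient descent on f(x,y) = 1*x^2 + 8*y^2.
Starting point: (-2.8822, -2.4076), alpha = 0.1
Step 1: grad_x = 2*1*-2.8822 = -5.7644, grad_y = 2*8*-2.4076 = -38.5216
  x_1 = -2.8822 - 0.1*-5.7644 = -2.3058
  y_1 = -2.4076 - 0.1*-38.5216 = 1.4446
Step 2: grad_x = 2*1*-2.3058 = -4.6115, grad_y = 2*8*1.4446 = 23.113
  x_2 = -2.3058 - 0.1*-4.6115 = -1.8446
  y_2 = 1.4446 - 0.1*23.113 = -0.8667
Step 3: grad_x = 2*1*-1.8446 = -3.6892, grad_y = 2*8*-0.8667 = -13.8678
  x_3 = -1.8446 - 0.1*-3.6892 = -1.4757
  y_3 = -0.8667 - 0.1*-13.8678 = 0.52
f(-1.4757, 0.52) = 1*(-1.4757)^2 + 8*0.52^2 = 4.3412


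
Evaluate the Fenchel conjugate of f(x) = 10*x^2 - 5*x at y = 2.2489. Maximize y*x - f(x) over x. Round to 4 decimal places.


f*(y) = sup_x {y*x - a*x^2 - b*x} = sup_x {(y-b)*x - a*x^2}
FOC: (y - b) - 2a*x = 0 => x* = (y - b)/(2a)
x* = (2.2489 + 5)/(2*10) = 0.3624
f*(2.2489) = (y-b)^2/(4a) = (2.2489 + 5)^2/(4*10)
= 52.5466/40 = 1.3137


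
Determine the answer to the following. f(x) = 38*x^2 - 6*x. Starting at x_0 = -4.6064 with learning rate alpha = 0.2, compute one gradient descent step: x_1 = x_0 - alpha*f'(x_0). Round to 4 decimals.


We compute the gradient at x_0 and apply the update.
f'(x) = 76*x - 6
f'(-4.6064) = 76*-4.6064 - 6 = -356.0864
x_1 = -4.6064 - 0.2*-356.0864 = 66.6109


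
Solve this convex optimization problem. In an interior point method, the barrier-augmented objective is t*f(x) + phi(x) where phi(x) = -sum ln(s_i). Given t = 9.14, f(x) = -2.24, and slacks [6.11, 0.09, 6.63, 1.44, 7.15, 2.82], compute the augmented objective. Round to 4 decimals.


Step 1: Compute log-barrier.
ln values: [1.8099, -2.4079, 1.8916, 0.3646, 1.9671, 1.0367]
phi = -(1.8099 - 2.4079 + 1.8916 + 0.3646 + 1.9671 + 1.0367) = -4.6621
Step 2: Compute augmented objective.
t*f(x) = 9.14*-2.24 = -20.4736
Total = -20.4736 - 4.6621 = -25.1357


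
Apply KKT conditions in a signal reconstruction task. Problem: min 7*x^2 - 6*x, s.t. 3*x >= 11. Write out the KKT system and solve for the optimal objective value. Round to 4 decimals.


Step 1: Try lambda = 0 (constraint inactive).
x_unc = 6/(2*7) = 0.4286
Check: 3*0.4286 = 1.2858 < 11 -- violated!
Step 2: Constraint must be active: 3*x = 11
x* = 11/3 = 3.6667 (rounded; the exact value 11/3 is used below)
lambda = (2*7*(11/3) - 6)/3 = 15.1111
Step 3: Compute optimal value.
f(x*) = 7*(11/3)^2 - 6*(11/3) = 72.1111


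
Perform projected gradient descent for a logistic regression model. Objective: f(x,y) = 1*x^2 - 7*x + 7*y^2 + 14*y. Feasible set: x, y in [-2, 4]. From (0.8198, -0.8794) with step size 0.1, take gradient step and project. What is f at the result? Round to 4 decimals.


Step 1: Compute gradient at (0.8198, -0.8794).
grad_x = 2*1*0.8198 - 7 = -5.3604
grad_y = 2*7*-0.8794 + 14 = 1.6884
Step 2: Gradient step.
x_raw = 0.8198 - 0.1*-5.3604 = 1.3558
y_raw = -0.8794 - 0.1*1.6884 = -1.0482
Step 3: Project onto [-2, 4].
x_proj = clip(1.3558) = 1.3558
y_proj = clip(-1.0482) = -1.0482
Step 4: Evaluate f.
f(1.3558, -1.0482) = -14.6363


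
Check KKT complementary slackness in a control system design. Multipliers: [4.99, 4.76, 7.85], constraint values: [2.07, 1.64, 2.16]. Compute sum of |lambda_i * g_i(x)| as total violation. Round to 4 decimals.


KKT complementary slackness check:
lambda_1 * g_1 = 4.99 * 2.07 = 10.3293
lambda_2 * g_2 = 4.76 * 1.64 = 7.8064
lambda_3 * g_3 = 7.85 * 2.16 = 16.956
Total violation = 10.3293 + 7.8064 + 16.956 = 35.0917


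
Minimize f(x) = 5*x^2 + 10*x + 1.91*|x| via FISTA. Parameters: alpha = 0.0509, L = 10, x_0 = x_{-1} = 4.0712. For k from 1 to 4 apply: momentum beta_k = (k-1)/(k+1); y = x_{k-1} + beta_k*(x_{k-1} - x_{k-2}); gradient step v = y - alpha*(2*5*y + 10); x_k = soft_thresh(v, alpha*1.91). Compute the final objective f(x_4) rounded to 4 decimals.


FISTA on f(x) = 5*x^2 + 10*x + 1.91*|x|
L = 10, alpha = 0.0509
Iteration 1: beta = 0.0, y = 4.0712 + 0.0*(4.0712 - 4.0712) = 4.0712
  grad(y) = 50.712, v = y - alpha*grad = 1.49
  prox(v) = soft_thresh(1.49, 0.0972) = 1.3927
Iteration 2: beta = 0.3333, y = 1.3927 + 0.3333*(1.3927 - 4.0712) = 0.4999
  grad(y) = 14.9992, v = y - alpha*grad = -0.2635
  prox(v) = soft_thresh(-0.2635, 0.0972) = -0.1663
Iteration 3: beta = 0.5, y = -0.1663 + 0.5*(-0.1663 - 1.3927) = -0.9459
  grad(y) = 0.5415, v = y - alpha*grad = -0.9734
  prox(v) = soft_thresh(-0.9734, 0.0972) = -0.8762
Iteration 4: beta = 0.6, y = -0.8762 + 0.6*(-0.8762 + 0.1663) = -1.3021
  grad(y) = -3.0212, v = y - alpha*grad = -1.1483
  prox(v) = soft_thresh(-1.1483, 0.0972) = -1.0511
f(x_4) = 5*(-1.0511)^2 + 10*(-1.0511) + 1.91*|-1.0511| = -2.9793


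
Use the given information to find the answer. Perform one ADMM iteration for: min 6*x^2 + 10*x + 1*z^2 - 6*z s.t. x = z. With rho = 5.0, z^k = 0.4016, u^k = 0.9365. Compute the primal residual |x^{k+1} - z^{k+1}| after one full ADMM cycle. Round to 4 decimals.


ADMM iteration with rho = 5.0, z^k = 0.4016, u^k = 0.9365
Step 1: x-update.
Minimize 6*x^2 + 10*x + (5.0/2)*(x - 0.4016 + 0.9365)^2
FOC: (2*6 + 5.0)*x = -10 + 5.0*(0.4016 - 0.9365)
x^{k+1} = -0.7456
Step 2: z-update.
Minimize 1*z^2 - 6*z + (5.0/2)*(-0.7456 - z + 0.9365)^2
FOC: (2*1 + 5.0)*z = 6 + 5.0*(-0.7456 + 0.9365)
z^{k+1} = 0.9935
Step 3: u-update.
u^{k+1} = 0.9365 - 0.7456 - 0.9935 = -0.8026
Step 4: Primal residual = |-0.7456 - 0.9935| = 1.7391


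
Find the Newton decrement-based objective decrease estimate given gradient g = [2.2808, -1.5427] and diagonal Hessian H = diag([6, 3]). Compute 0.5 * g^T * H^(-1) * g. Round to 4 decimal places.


Step 1: H is diagonal, so H^(-1) * g = [0.3801, -0.5142].
Step 2: g^T H^(-1) g = sum_i g_i^2 / H_ii
  = (2.2808)^2/6 + (-1.5427)^2/3
  = 0.867 + 0.7933 = 1.6603
Step 3: Objective decrease = 0.5 * g^T H^(-1) g = 0.8302


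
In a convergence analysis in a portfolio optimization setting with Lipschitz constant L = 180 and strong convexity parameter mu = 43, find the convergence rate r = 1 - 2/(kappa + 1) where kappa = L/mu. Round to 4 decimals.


Step 1: Compute the condition number.
kappa = L/mu = 180/43 = 4.186
Step 2: Compute the convergence rate.
r = 1 - 2/(kappa + 1) = 1 - 2*mu/(L + mu) = (L - mu)/(L + mu) = 137/223 = 0.6143


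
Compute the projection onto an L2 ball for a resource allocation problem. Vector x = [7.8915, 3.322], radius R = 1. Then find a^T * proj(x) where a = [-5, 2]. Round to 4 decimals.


Step 1: Compute ||x|| (intermediates to 6 decimals).
||x|| = sqrt(7.8915^2 + 3.322^2) = 8.562211
Step 2: Project.
Since ||x|| > R, scale = R/||x|| = 1/8.562211 = 0.116792, proj(x) = scale * x
proj(x) = [0.921664, 0.387983]
Step 3: Dot product.
a^T * proj(x) = -5*0.921664 + 2*0.387983 = -3.8324


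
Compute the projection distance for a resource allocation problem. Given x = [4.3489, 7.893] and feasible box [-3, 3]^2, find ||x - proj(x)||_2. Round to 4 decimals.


Project each component onto [-3, 3].
clip(4.3489) = 3.0, clip(7.893) = 3.0
Projection = [3.0, 3.0]
Squared diffs: [1.8195, 23.9414]
Distance = sqrt(25.7609) = 5.0755


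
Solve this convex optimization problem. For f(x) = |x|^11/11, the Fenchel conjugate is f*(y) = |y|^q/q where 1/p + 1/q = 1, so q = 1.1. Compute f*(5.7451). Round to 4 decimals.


The conjugate exponent q satisfies 1/p + 1/q = 1.
p = 11, so q = 11/(11 - 1) = 1.1
|y|^q = 5.7451^1.1 = 6.8427
f*(5.7451) = 6.8427 / 1.1 = 6.2206


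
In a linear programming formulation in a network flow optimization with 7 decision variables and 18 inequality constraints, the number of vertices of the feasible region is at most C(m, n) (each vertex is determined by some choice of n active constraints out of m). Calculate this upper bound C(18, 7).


Each vertex corresponds to some choice of n active constraints out of m, so the number of vertices is at most C(m, n) = m! / (n!(m-n)!).
m = 18, n = 7
Numerator: 18 * 17 * 16 * 15 * 14 * 13 * 12
Denominator: 7! = 5040
C(18, 7) = 31824


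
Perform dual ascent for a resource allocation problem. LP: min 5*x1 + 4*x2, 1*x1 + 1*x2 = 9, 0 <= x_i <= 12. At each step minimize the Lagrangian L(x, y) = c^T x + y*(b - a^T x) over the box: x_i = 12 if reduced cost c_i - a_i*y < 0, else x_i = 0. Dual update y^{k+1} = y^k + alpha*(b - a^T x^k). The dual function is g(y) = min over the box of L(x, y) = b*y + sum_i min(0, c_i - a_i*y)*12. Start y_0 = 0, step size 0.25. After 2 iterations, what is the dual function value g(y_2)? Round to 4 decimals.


Dual ascent for LP: min 5*x1 + 4*x2, 1*x1 + 1*x2 = 9, 0 <= x_i <= 12
Step 1: y^k = 0.0, reduced costs: (5.0, 4.0)
  x^k = (0.0, 0.0), subgradient = b - a^T x = 9.0
  y^{k+1} = 0.0 + 0.25*9.0 = 2.25
Step 2: y^k = 2.25, reduced costs: (2.75, 1.75)
  x^k = (0.0, 0.0), subgradient = b - a^T x = 9.0
  y^{k+1} = 2.25 + 0.25*9.0 = 4.5
Dual objective at y_2 = 4.5: reduced costs (0.5, -0.5), box minimizer x = (0.0, 12.0)
g(y_2) = b*y + (c1 - a1*y)*x1 + (c2 - a2*y)*x2 = 9*4.5 + 0.5*0.0 + (-0.5)*12.0 = 40.5 + 0.0 - 6.0 = 34.5


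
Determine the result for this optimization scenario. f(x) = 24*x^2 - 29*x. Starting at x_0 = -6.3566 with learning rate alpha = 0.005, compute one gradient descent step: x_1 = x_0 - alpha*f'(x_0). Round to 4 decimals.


We compute the gradient at x_0 and apply the update.
f'(x) = 48*x - 29
f'(-6.3566) = 48*-6.3566 - 29 = -334.1168
x_1 = -6.3566 - 0.005*-334.1168 = -4.686


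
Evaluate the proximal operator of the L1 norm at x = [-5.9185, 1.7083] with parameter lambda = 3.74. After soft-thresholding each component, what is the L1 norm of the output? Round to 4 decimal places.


Soft-thresholding with lambda = 3.74:
prox(-5.9185) = sign(-5.9185)*max(|-5.9185| - 3.74, 0) = -2.1785
prox(1.7083) = sign(1.7083)*max(|1.7083| - 3.74, 0) = 0.0
prox(x) = [-2.1785, 0.0]
||prox(x)||_1 = 2.1785 + 0.0 = 2.1785


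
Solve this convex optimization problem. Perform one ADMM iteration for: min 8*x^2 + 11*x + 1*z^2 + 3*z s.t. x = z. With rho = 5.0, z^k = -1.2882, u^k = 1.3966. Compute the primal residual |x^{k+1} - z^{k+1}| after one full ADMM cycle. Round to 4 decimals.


ADMM iteration with rho = 5.0, z^k = -1.2882, u^k = 1.3966
Step 1: x-update.
Minimize 8*x^2 + 11*x + (5.0/2)*(x + 1.2882 + 1.3966)^2
FOC: (2*8 + 5.0)*x = -11 + 5.0*(-1.2882 - 1.3966)
x^{k+1} = -1.163
Step 2: z-update.
Minimize 1*z^2 + 3*z + (5.0/2)*(-1.163 - z + 1.3966)^2
FOC: (2*1 + 5.0)*z = -3 + 5.0*(-1.163 + 1.3966)
z^{k+1} = -0.2617
Step 3: u-update.
u^{k+1} = 1.3966 - 1.163 + 0.2617 = 0.4953
Step 4: Primal residual = |-1.163 + 0.2617| = 0.9013


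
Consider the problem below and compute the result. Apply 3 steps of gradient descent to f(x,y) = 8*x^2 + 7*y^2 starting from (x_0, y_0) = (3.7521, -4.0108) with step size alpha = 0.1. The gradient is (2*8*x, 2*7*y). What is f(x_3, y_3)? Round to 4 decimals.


Gradient descent on f(x,y) = 8*x^2 + 7*y^2.
Starting point: (3.7521, -4.0108), alpha = 0.1
Step 1: grad_x = 2*8*3.7521 = 60.0336, grad_y = 2*7*-4.0108 = -56.1512
  x_1 = 3.7521 - 0.1*60.0336 = -2.2513
  y_1 = -4.0108 - 0.1*-56.1512 = 1.6043
Step 2: grad_x = 2*8*-2.2513 = -36.0202, grad_y = 2*7*1.6043 = 22.4605
  x_2 = -2.2513 - 0.1*-36.0202 = 1.3508
  y_2 = 1.6043 - 0.1*22.4605 = -0.6417
Step 3: grad_x = 2*8*1.3508 = 21.6121, grad_y = 2*7*-0.6417 = -8.9842
  x_3 = 1.3508 - 0.1*21.6121 = -0.8105
  y_3 = -0.6417 - 0.1*-8.9842 = 0.2567
f(-0.8105, 0.2567) = 8*(-0.8105)^2 + 7*0.2567^2 = 5.7159


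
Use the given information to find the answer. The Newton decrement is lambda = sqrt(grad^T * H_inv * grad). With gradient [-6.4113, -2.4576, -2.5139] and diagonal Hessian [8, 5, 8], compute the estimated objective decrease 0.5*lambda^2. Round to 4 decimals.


Step 1: H is diagonal, so H^(-1) * g = [-0.8014, -0.4915, -0.3142].
Step 2: g^T H^(-1) g = sum_i g_i^2 / H_ii
  = (-6.4113)^2/8 + (-2.4576)^2/5 + (-2.5139)^2/8
  = 5.1381 + 1.208 + 0.79 = 7.136
Step 3: Objective decrease = 0.5 * g^T H^(-1) g = 3.568


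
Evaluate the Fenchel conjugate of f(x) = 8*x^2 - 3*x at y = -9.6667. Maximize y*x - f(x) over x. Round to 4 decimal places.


f*(y) = sup_x {y*x - a*x^2 - b*x} = sup_x {(y-b)*x - a*x^2}
FOC: (y - b) - 2a*x = 0 => x* = (y - b)/(2a)
x* = (-9.6667 + 3)/(2*8) = -0.4167
f*(-9.6667) = (y-b)^2/(4a) = (-9.6667 + 3)^2/(4*8)
= 44.4449/32 = 1.3889


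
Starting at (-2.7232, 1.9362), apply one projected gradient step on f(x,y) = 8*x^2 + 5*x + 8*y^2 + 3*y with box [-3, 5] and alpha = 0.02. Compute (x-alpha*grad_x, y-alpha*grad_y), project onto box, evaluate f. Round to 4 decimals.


Step 1: Compute gradient at (-2.7232, 1.9362).
grad_x = 2*8*-2.7232 + 5 = -38.5712
grad_y = 2*8*1.9362 + 3 = 33.9792
Step 2: Gradient step.
x_raw = -2.7232 - 0.02*-38.5712 = -1.9518
y_raw = 1.9362 - 0.02*33.9792 = 1.2566
Step 3: Project onto [-3, 5].
x_proj = clip(-1.9518) = -1.9518
y_proj = clip(1.2566) = 1.2566
Step 4: Evaluate f.
f(-1.9518, 1.2566) = 37.1191


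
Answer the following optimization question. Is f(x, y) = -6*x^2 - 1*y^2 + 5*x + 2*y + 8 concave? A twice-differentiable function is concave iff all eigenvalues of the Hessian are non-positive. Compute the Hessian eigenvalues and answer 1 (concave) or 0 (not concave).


The Hessian of f(x,y) = -6*x^2 - 1*y^2 + 5*x + 2*y + 8 is:
H = [[-12, 0], [0, -2]]
Trace = -12 - 2 = -14
Determinant = -12*-2 - (0)^2 = 24
Discriminant = (-14)^2 - 4*24 = 100.0
Eigenvalues: lambda_1 = -12.0, lambda_2 = -2.0
The function is concave.

1


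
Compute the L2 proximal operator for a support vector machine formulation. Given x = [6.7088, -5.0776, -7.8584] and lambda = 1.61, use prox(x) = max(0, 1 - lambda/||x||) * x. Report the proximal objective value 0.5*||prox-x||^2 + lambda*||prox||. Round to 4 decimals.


Step 1: Compute ||x||.
||x|| = 11.5128
Step 2: Compute scaling factor.
scale = max(0, 1 - 1.61/11.5128) = 0.8602
Step 3: prox(x) = [5.7706, -4.3675, -6.7594]
||prox(x)|| = 9.9028
Step 4: Proximal objective.
0.5*||prox-x||^2 = 1.2961
lambda*||prox|| = 15.9435
Total = 17.2396


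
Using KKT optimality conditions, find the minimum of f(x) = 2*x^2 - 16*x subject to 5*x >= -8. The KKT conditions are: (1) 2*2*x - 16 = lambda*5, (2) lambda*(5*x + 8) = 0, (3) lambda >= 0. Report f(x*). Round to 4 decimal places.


Step 1: Try lambda = 0 (constraint inactive).
Stationarity: 2*2*x - 16 = 0
x* = 16/(2*2) = 4.0
Check constraint: 5*4.0 = 20.0 >= -8 -- satisfied.
Step 2: Compute optimal value.
f(x*) = 2*4.0^2 - 16*4.0 = -32.0


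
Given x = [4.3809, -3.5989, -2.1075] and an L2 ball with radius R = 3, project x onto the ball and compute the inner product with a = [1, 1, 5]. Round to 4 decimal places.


Step 1: Compute ||x|| (intermediates to 6 decimals).
||x|| = sqrt(4.3809^2 + (-3.5989)^2 + (-2.1075)^2) = 6.04863
Step 2: Project.
Since ||x|| > R, scale = R/||x|| = 3/6.04863 = 0.49598, proj(x) = scale * x
proj(x) = [2.172839, -1.784982, -1.045278]
Step 3: Dot product.
a^T * proj(x) = 1*2.172839 + 1*(-1.784982) + 5*(-1.045278) = -4.8385


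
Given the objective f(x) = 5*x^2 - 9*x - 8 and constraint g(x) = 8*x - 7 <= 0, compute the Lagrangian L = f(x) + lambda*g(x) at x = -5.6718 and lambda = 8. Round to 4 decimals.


Step 1: Evaluate f(x).
f(-5.6718) = 5*(-5.6718)^2 - 9*(-5.6718) - 8 = 203.8928
Step 2: Evaluate g(x).
g(-5.6718) = 8*-5.6718 - 7 = -52.3744
Step 3: Compute Lagrangian.
L = 203.8928 + 8*-52.3744 = -215.1024


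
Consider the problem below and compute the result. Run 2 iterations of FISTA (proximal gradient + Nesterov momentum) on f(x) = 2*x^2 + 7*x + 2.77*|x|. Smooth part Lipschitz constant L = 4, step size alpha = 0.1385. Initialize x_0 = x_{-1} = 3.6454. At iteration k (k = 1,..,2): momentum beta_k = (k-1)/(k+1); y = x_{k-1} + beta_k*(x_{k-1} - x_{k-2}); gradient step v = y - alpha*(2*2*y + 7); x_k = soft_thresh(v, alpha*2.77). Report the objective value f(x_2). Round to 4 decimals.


FISTA on f(x) = 2*x^2 + 7*x + 2.77*|x|
L = 4, alpha = 0.1385
Iteration 1: beta = 0.0, y = 3.6454 + 0.0*(3.6454 - 3.6454) = 3.6454
  grad(y) = 21.5816, v = y - alpha*grad = 0.6563
  prox(v) = soft_thresh(0.6563, 0.3836) = 0.2727
Iteration 2: beta = 0.3333, y = 0.2727 + 0.3333*(0.2727 - 3.6454) = -0.8515
  grad(y) = 3.5939, v = y - alpha*grad = -1.3493
  prox(v) = soft_thresh(-1.3493, 0.3836) = -0.9656
f(x_2) = 2*(-0.9656)^2 + 7*(-0.9656) + 2.77*|-0.9656| = -2.2197


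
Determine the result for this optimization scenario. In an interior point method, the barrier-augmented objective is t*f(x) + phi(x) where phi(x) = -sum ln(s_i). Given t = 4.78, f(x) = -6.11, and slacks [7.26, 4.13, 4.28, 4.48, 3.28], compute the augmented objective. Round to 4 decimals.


Step 1: Compute log-barrier.
ln values: [1.9824, 1.4183, 1.454, 1.4996, 1.1878]
phi = -(1.9824 + 1.4183 + 1.454 + 1.4996 + 1.1878) = -7.5421
Step 2: Compute augmented objective.
t*f(x) = 4.78*-6.11 = -29.2058
Total = -29.2058 - 7.5421 = -36.7479


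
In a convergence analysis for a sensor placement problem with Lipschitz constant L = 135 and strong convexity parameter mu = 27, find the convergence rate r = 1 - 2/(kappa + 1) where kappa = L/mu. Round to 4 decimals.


Step 1: Compute the condition number.
kappa = L/mu = 135/27 = 5.0
Step 2: Compute the convergence rate.
r = 1 - 2/(kappa + 1) = 1 - 2*mu/(L + mu) = (L - mu)/(L + mu) = 108/162 = 0.6667


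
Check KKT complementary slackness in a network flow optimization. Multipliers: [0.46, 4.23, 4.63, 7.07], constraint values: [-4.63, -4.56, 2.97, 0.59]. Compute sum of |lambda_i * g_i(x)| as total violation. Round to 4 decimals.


KKT complementary slackness check:
lambda_1 * g_1 = 0.46 * -4.63 = -2.1298
lambda_2 * g_2 = 4.23 * -4.56 = -19.2888
lambda_3 * g_3 = 4.63 * 2.97 = 13.7511
lambda_4 * g_4 = 7.07 * 0.59 = 4.1713
Total violation = 2.1298 + 19.2888 + 13.7511 + 4.1713 = 39.341


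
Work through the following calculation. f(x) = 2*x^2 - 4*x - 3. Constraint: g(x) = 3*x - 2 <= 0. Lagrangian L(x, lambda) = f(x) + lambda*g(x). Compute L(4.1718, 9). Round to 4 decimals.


Step 1: Evaluate f(x).
f(4.1718) = 2*4.1718^2 - 4*4.1718 - 3 = 15.1206
Step 2: Evaluate g(x).
g(4.1718) = 3*4.1718 - 2 = 10.5154
Step 3: Compute Lagrangian.
L = 15.1206 + 9*10.5154 = 109.7592


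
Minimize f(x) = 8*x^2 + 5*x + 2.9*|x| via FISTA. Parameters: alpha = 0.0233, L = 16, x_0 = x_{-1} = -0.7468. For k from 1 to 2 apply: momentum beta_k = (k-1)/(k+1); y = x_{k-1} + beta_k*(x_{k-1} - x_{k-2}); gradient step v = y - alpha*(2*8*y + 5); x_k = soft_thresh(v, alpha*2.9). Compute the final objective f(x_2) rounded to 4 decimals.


FISTA on f(x) = 8*x^2 + 5*x + 2.9*|x|
L = 16, alpha = 0.0233
Iteration 1: beta = 0.0, y = -0.7468 + 0.0*(-0.7468 + 0.7468) = -0.7468
  grad(y) = -6.9488, v = y - alpha*grad = -0.5849
  prox(v) = soft_thresh(-0.5849, 0.0676) = -0.5173
Iteration 2: beta = 0.3333, y = -0.5173 + 0.3333*(-0.5173 + 0.7468) = -0.4408
  grad(y) = -2.0533, v = y - alpha*grad = -0.393
  prox(v) = soft_thresh(-0.393, 0.0676) = -0.3254
f(x_2) = 8*(-0.3254)^2 + 5*(-0.3254) + 2.9*|-0.3254| = 0.1638
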